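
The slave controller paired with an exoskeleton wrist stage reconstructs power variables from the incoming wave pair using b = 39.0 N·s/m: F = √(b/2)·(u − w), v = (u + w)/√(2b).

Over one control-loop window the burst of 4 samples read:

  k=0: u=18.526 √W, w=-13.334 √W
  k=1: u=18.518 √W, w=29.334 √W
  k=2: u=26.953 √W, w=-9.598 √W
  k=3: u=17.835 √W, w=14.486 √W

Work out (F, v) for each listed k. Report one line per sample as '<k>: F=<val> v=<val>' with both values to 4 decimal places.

k=0: u−w=31.8600, u+w=5.1920; √(b/2)=4.4159, √(2b)=8.8318; F=4.4159×31.86=140.6900, v=5.1920/8.8318=0.5879
k=1: u−w=-10.8160, u+w=47.8520; √(b/2)=4.4159, √(2b)=8.8318; F=4.4159×(-10.816)=-47.7622, v=47.8520/8.8318=5.4182
k=2: u−w=36.5510, u+w=17.3550; √(b/2)=4.4159, √(2b)=8.8318; F=4.4159×36.551=161.4048, v=17.3550/8.8318=1.9651
k=3: u−w=3.3490, u+w=32.3210; √(b/2)=4.4159, √(2b)=8.8318; F=4.4159×3.349=14.7888, v=32.3210/8.8318=3.6596

0: F=140.6900 v=0.5879
1: F=-47.7622 v=5.4182
2: F=161.4048 v=1.9651
3: F=14.7888 v=3.6596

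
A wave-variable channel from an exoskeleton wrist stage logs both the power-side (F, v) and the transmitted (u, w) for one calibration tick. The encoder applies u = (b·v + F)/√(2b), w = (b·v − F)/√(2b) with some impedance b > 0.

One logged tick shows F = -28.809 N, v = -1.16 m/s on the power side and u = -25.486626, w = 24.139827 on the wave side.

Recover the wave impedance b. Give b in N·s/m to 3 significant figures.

b = 0.674 N·s/m

u + w = -1.346799;  u + w = √(2b)·v, so √(2b) = -1.346799/(-1.16) = 1.161034.
b = (√(2b))²/2 = 1.347999/2 = 0.674000.
(Check via u − w = 2F/√(2b): u − w = -49.626453, 2F/√(2b) = -49.626470.)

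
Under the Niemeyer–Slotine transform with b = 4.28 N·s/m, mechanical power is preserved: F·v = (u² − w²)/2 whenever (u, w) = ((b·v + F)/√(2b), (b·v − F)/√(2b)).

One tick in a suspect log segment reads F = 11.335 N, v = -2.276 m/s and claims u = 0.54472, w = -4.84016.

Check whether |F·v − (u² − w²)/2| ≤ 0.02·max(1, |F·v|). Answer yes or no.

F·v = 11.335×(-2.276) = -25.7985 W.
(u² − w²)/2 = (0.2967 − 23.4271)/2 = -11.5652 W.
|Δ| = 14.2332;  2% of max(1, |F·v|) = 0.5160.

no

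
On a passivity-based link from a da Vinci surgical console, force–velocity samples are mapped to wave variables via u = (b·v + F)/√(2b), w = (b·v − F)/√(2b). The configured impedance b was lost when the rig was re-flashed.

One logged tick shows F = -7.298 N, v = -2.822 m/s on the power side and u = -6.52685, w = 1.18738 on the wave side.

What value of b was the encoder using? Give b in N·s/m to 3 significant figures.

b = 1.79 N·s/m

u + w = -5.33947;  u + w = √(2b)·v, so √(2b) = -5.33947/(-2.822) = 1.89209.
b = (√(2b))²/2 = 3.57999/2 = 1.79000.
(Check via u − w = 2F/√(2b): u − w = -7.71423, 2F/√(2b) = -7.71423.)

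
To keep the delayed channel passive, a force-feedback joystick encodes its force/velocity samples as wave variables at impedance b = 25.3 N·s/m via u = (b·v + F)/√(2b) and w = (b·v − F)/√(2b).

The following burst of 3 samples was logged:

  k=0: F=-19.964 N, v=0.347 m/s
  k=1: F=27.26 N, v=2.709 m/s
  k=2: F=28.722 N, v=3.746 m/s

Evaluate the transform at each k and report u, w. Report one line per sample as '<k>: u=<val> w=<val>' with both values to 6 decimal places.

k=0: b·v=25.3×0.347=8.779100; √(2b)=7.113368; u=(8.779100+(-19.964))/7.113368=-1.572378, w=(8.779100−(-19.964))/7.113368=4.040716
k=1: b·v=25.3×2.709=68.537700; √(2b)=7.113368; u=(68.537700+27.26)/7.113368=13.467278, w=(68.537700−27.26)/7.113368=5.802835
k=2: b·v=25.3×3.746=94.773800; √(2b)=7.113368; u=(94.773800+28.722)/7.113368=17.361088, w=(94.773800−28.722)/7.113368=9.285588

0: u=-1.572378 w=4.040716
1: u=13.467278 w=5.802835
2: u=17.361088 w=9.285588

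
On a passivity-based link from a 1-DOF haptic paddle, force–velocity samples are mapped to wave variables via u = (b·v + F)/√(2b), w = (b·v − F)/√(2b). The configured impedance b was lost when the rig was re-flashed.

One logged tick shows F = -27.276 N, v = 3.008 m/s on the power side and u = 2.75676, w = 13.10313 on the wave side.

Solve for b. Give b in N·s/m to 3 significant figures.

u + w = 15.8599;  u + w = √(2b)·v, so √(2b) = 15.8599/3.008 = 5.2726.
b = (√(2b))²/2 = 27.8000/2 = 13.9000.
(Check via u − w = 2F/√(2b): u − w = -10.3464, 2F/√(2b) = -10.3464.)

b = 13.9 N·s/m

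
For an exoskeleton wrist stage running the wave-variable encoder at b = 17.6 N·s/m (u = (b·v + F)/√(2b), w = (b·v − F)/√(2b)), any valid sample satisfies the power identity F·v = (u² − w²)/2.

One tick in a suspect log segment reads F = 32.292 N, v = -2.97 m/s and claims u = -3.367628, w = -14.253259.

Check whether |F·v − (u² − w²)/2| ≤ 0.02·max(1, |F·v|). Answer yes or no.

yes

F·v = 32.292×(-2.97) = -95.907240 W.
(u² − w²)/2 = (11.340918 − 203.155392)/2 = -95.907237 W.
|Δ| = 0.000003;  2% of max(1, |F·v|) = 1.918145.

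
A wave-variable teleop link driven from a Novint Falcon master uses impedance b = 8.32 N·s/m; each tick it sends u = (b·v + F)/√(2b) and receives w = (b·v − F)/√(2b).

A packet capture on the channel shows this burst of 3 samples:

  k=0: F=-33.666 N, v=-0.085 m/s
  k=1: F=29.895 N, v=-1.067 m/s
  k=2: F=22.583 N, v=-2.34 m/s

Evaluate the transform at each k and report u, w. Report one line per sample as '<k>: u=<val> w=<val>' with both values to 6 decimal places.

0: u=-8.426424 w=8.079691
1: u=5.152353 w=-9.504876
2: u=0.763431 w=-10.308796

k=0: b·v=8.32×(-0.085)=-0.707200; √(2b)=4.079216; u=(-0.707200+(-33.666))/4.079216=-8.426424, w=(-0.707200−(-33.666))/4.079216=8.079691
k=1: b·v=8.32×(-1.067)=-8.877440; √(2b)=4.079216; u=(-8.877440+29.895)/4.079216=5.152353, w=(-8.877440−29.895)/4.079216=-9.504876
k=2: b·v=8.32×(-2.34)=-19.468800; √(2b)=4.079216; u=(-19.468800+22.583)/4.079216=0.763431, w=(-19.468800−22.583)/4.079216=-10.308796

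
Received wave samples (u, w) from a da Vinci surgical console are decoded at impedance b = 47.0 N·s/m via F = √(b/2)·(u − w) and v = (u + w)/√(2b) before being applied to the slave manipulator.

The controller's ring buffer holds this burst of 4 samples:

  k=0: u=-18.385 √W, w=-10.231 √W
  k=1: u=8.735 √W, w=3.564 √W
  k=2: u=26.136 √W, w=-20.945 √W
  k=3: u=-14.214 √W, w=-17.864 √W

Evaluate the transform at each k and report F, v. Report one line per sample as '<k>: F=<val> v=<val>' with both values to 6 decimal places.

0: F=-39.527982 v=-2.951515
1: F=25.067353 v=1.268545
2: F=228.233615 v=0.535411
3: F=17.694031 v=-3.308593

k=0: u−w=-8.154000, u+w=-28.616000; √(b/2)=4.847680, √(2b)=9.695360; F=4.847680×(-8.154)=-39.527982, v=-28.616000/9.695360=-2.951515
k=1: u−w=5.171000, u+w=12.299000; √(b/2)=4.847680, √(2b)=9.695360; F=4.847680×5.171=25.067353, v=12.299000/9.695360=1.268545
k=2: u−w=47.081000, u+w=5.191000; √(b/2)=4.847680, √(2b)=9.695360; F=4.847680×47.081=228.233615, v=5.191000/9.695360=0.535411
k=3: u−w=3.650000, u+w=-32.078000; √(b/2)=4.847680, √(2b)=9.695360; F=4.847680×3.65=17.694031, v=-32.078000/9.695360=-3.308593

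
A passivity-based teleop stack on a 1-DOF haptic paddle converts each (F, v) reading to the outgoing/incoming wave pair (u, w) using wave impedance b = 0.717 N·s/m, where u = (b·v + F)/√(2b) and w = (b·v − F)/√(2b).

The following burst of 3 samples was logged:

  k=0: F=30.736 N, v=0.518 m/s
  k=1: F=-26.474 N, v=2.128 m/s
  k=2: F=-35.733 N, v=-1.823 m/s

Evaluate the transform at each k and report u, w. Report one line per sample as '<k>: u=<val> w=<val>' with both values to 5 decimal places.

0: u=25.97701 w=-25.35671
1: u=-20.83364 w=23.38191
2: u=-30.93125 w=28.74821

k=0: b·v=0.717×0.518=0.37141; √(2b)=1.19750; u=(0.37141+30.736)/1.19750=25.97701, w=(0.37141−30.736)/1.19750=-25.35671
k=1: b·v=0.717×2.128=1.52578; √(2b)=1.19750; u=(1.52578+(-26.474))/1.19750=-20.83364, w=(1.52578−(-26.474))/1.19750=23.38191
k=2: b·v=0.717×(-1.823)=-1.30709; √(2b)=1.19750; u=(-1.30709+(-35.733))/1.19750=-30.93125, w=(-1.30709−(-35.733))/1.19750=28.74821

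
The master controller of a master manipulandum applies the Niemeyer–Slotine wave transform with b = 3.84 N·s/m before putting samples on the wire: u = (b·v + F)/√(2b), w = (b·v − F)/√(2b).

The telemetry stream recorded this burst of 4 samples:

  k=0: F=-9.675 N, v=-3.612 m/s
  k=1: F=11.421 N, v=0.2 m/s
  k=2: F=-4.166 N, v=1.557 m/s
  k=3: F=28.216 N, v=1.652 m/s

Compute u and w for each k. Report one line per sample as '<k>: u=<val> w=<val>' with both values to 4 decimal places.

k=0: b·v=3.84×(-3.612)=-13.8701; √(2b)=2.7713; u=(-13.8701+(-9.675))/2.7713=-8.4961, w=(-13.8701−(-9.675))/2.7713=-1.5138
k=1: b·v=3.84×0.2=0.7680; √(2b)=2.7713; u=(0.7680+11.421)/2.7713=4.3983, w=(0.7680−11.421)/2.7713=-3.8441
k=2: b·v=3.84×1.557=5.9789; √(2b)=2.7713; u=(5.9789+(-4.166))/2.7713=0.6542, w=(5.9789−(-4.166))/2.7713=3.6607
k=3: b·v=3.84×1.652=6.3437; √(2b)=2.7713; u=(6.3437+28.216)/2.7713=12.4707, w=(6.3437−28.216)/2.7713=-7.8925

0: u=-8.4961 w=-1.5138
1: u=4.3983 w=-3.8441
2: u=0.6542 w=3.6607
3: u=12.4707 w=-7.8925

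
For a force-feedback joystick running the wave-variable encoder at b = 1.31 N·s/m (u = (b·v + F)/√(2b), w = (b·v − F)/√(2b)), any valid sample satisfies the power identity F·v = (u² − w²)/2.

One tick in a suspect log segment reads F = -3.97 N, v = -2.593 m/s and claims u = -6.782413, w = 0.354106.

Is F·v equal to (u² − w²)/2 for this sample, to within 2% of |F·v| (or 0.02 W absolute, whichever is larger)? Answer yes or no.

F·v = (-3.97)×(-2.593) = 10.294210 W.
(u² − w²)/2 = (46.001126 − 0.125391)/2 = 22.937868 W.
|Δ| = 12.643658;  2% of max(1, |F·v|) = 0.205884.

no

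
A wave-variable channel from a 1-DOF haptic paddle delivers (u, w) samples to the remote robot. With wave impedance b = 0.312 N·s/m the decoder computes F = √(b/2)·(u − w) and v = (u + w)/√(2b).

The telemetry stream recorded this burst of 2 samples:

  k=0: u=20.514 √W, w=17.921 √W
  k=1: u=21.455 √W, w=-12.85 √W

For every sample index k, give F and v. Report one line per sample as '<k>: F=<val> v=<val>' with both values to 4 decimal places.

0: F=1.0242 v=48.6558
1: F=13.5494 v=10.8933

k=0: u−w=2.5930, u+w=38.4350; √(b/2)=0.3950, √(2b)=0.7899; F=0.3950×2.593=1.0242, v=38.4350/0.7899=48.6558
k=1: u−w=34.3050, u+w=8.6050; √(b/2)=0.3950, √(2b)=0.7899; F=0.3950×34.305=13.5494, v=8.6050/0.7899=10.8933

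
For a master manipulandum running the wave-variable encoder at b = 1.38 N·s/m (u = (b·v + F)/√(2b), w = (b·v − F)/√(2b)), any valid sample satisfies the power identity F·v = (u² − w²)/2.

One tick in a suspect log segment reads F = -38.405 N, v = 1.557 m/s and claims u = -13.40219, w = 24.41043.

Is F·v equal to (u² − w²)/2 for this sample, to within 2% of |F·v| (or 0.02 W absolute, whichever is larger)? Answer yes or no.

F·v = (-38.405)×1.557 = -59.79659 W.
(u² − w²)/2 = (179.61870 − 595.86909)/2 = -208.12520 W.
|Δ| = 148.32861;  2% of max(1, |F·v|) = 1.19593.

no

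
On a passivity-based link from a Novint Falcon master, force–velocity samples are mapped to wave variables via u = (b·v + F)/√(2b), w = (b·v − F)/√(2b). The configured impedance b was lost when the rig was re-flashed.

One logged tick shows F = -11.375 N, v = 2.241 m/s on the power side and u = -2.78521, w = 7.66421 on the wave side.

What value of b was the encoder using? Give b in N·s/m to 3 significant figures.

u + w = 4.87900;  u + w = √(2b)·v, so √(2b) = 4.87900/2.241 = 2.17715.
b = (√(2b))²/2 = 4.74000/2 = 2.37000.
(Check via u − w = 2F/√(2b): u − w = -10.44942, 2F/√(2b) = -10.44943.)

b = 2.37 N·s/m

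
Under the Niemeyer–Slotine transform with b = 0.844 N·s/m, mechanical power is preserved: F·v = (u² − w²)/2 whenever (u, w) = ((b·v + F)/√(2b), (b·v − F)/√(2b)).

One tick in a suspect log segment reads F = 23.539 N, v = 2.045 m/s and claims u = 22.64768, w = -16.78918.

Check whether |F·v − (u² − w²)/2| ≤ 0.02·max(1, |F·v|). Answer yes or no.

no

F·v = 23.539×2.045 = 48.13726 W.
(u² − w²)/2 = (512.91741 − 281.87657)/2 = 115.52042 W.
|Δ| = 67.38317;  2% of max(1, |F·v|) = 0.96275.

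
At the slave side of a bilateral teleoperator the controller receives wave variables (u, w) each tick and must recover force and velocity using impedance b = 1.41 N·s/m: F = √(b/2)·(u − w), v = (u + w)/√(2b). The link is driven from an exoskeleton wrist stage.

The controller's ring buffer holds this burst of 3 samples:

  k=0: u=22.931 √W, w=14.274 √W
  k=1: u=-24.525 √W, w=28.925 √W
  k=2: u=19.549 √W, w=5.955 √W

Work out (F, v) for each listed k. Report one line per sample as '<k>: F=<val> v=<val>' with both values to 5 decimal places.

0: F=7.26879 v=22.15526
1: F=-44.87891 v=2.62016
2: F=11.41410 v=15.18741

k=0: u−w=8.65700, u+w=37.20500; √(b/2)=0.83964, √(2b)=1.67929; F=0.83964×8.657=7.26879, v=37.20500/1.67929=22.15526
k=1: u−w=-53.45000, u+w=4.40000; √(b/2)=0.83964, √(2b)=1.67929; F=0.83964×(-53.45)=-44.87891, v=4.40000/1.67929=2.62016
k=2: u−w=13.59400, u+w=25.50400; √(b/2)=0.83964, √(2b)=1.67929; F=0.83964×13.594=11.41410, v=25.50400/1.67929=15.18741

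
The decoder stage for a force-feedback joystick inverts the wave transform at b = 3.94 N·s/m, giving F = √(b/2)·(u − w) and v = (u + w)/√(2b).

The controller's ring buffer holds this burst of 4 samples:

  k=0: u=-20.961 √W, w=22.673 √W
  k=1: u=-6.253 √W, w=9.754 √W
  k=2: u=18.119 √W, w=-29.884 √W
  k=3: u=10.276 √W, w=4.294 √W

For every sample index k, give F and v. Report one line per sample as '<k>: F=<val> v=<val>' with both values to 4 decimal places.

k=0: u−w=-43.6340, u+w=1.7120; √(b/2)=1.4036, √(2b)=2.8071; F=1.4036×(-43.634)=-61.2432, v=1.7120/2.8071=0.6099
k=1: u−w=-16.0070, u+w=3.5010; √(b/2)=1.4036, √(2b)=2.8071; F=1.4036×(-16.007)=-22.4669, v=3.5010/2.8071=1.2472
k=2: u−w=48.0030, u+w=-11.7650; √(b/2)=1.4036, √(2b)=2.8071; F=1.4036×48.003=67.3754, v=-11.7650/2.8071=-4.1911
k=3: u−w=5.9820, u+w=14.5700; √(b/2)=1.4036, √(2b)=2.8071; F=1.4036×5.982=8.3961, v=14.5700/2.8071=5.1903

0: F=-61.2432 v=0.6099
1: F=-22.4669 v=1.2472
2: F=67.3754 v=-4.1911
3: F=8.3961 v=5.1903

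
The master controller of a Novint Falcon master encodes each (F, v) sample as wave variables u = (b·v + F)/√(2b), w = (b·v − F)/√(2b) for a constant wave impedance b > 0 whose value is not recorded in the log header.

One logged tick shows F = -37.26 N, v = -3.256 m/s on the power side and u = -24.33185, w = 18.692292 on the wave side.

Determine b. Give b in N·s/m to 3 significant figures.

b = 1.5 N·s/m

u + w = -5.639558;  u + w = √(2b)·v, so √(2b) = -5.639558/(-3.256) = 1.732051.
b = (√(2b))²/2 = 3.000001/2 = 1.500000.
(Check via u − w = 2F/√(2b): u − w = -43.024142, 2F/√(2b) = -43.024138.)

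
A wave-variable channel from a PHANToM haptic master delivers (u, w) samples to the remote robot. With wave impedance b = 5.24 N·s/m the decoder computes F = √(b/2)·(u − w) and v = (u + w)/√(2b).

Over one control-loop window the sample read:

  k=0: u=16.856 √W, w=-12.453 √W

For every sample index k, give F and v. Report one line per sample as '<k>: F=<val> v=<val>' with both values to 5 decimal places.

0: F=47.44076 v=1.36009

k=0: u−w=29.30900, u+w=4.40300; √(b/2)=1.61864, √(2b)=3.23728; F=1.61864×29.309=47.44076, v=4.40300/3.23728=1.36009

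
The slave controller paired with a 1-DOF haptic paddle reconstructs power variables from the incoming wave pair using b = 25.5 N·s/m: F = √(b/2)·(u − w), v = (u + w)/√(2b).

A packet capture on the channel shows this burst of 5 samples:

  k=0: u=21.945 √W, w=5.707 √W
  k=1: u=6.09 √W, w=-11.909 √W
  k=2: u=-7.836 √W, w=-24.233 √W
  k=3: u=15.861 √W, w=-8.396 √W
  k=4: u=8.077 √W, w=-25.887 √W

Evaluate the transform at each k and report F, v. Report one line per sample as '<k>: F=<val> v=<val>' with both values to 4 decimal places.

0: F=57.9813 v=3.8721
1: F=64.2693 v=-0.8148
2: F=58.5490 v=-4.4906
3: F=86.6148 v=1.0453
4: F=121.2757 v=-2.4939

k=0: u−w=16.2380, u+w=27.6520; √(b/2)=3.5707, √(2b)=7.1414; F=3.5707×16.238=57.9813, v=27.6520/7.1414=3.8721
k=1: u−w=17.9990, u+w=-5.8190; √(b/2)=3.5707, √(2b)=7.1414; F=3.5707×17.999=64.2693, v=-5.8190/7.1414=-0.8148
k=2: u−w=16.3970, u+w=-32.0690; √(b/2)=3.5707, √(2b)=7.1414; F=3.5707×16.397=58.5490, v=-32.0690/7.1414=-4.4906
k=3: u−w=24.2570, u+w=7.4650; √(b/2)=3.5707, √(2b)=7.1414; F=3.5707×24.257=86.6148, v=7.4650/7.1414=1.0453
k=4: u−w=33.9640, u+w=-17.8100; √(b/2)=3.5707, √(2b)=7.1414; F=3.5707×33.964=121.2757, v=-17.8100/7.1414=-2.4939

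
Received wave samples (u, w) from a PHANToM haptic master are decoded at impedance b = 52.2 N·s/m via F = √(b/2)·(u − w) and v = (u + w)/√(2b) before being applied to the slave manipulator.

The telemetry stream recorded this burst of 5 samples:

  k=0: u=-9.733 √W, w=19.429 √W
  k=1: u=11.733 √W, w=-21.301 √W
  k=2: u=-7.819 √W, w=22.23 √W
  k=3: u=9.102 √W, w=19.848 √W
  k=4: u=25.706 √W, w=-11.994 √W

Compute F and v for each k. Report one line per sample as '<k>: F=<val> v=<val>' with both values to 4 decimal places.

k=0: u−w=-29.1620, u+w=9.6960; √(b/2)=5.1088, √(2b)=10.2176; F=5.1088×(-29.162)=-148.9833, v=9.6960/10.2176=0.9489
k=1: u−w=33.0340, u+w=-9.5680; √(b/2)=5.1088, √(2b)=10.2176; F=5.1088×33.034=168.7646, v=-9.5680/10.2176=-0.9364
k=2: u−w=-30.0490, u+w=14.4110; √(b/2)=5.1088, √(2b)=10.2176; F=5.1088×(-30.049)=-153.5148, v=14.4110/10.2176=1.4104
k=3: u−w=-10.7460, u+w=28.9500; √(b/2)=5.1088, √(2b)=10.2176; F=5.1088×(-10.746)=-54.8993, v=28.9500/10.2176=2.8333
k=4: u−w=37.7000, u+w=13.7120; √(b/2)=5.1088, √(2b)=10.2176; F=5.1088×37.7=192.6024, v=13.7120/10.2176=1.3420

0: F=-148.9833 v=0.9489
1: F=168.7646 v=-0.9364
2: F=-153.5148 v=1.4104
3: F=-54.8993 v=2.8333
4: F=192.6024 v=1.3420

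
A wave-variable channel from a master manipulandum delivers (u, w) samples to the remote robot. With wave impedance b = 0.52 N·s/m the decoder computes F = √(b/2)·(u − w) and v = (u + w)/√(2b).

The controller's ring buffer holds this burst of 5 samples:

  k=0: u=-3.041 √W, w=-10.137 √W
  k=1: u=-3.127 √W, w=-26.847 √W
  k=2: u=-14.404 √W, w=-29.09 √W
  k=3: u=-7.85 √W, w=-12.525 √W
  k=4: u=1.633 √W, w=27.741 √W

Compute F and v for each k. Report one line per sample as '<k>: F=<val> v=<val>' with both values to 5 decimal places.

k=0: u−w=7.09600, u+w=-13.17800; √(b/2)=0.50990, √(2b)=1.01980; F=0.50990×7.096=3.61826, v=-13.17800/1.01980=-12.92209
k=1: u−w=23.72000, u+w=-29.97400; √(b/2)=0.50990, √(2b)=1.01980; F=0.50990×23.72=12.09487, v=-29.97400/1.01980=-29.39193
k=2: u−w=14.68600, u+w=-43.49400; √(b/2)=0.50990, √(2b)=1.01980; F=0.50990×14.686=7.48842, v=-43.49400/1.01980=-42.64938
k=3: u−w=4.67500, u+w=-20.37500; √(b/2)=0.50990, √(2b)=1.01980; F=0.50990×4.675=2.38379, v=-20.37500/1.01980=-19.97933
k=4: u−w=-26.10800, u+w=29.37400; √(b/2)=0.50990, √(2b)=1.01980; F=0.50990×(-26.108)=-13.31252, v=29.37400/1.01980=28.80358

0: F=3.61826 v=-12.92209
1: F=12.09487 v=-29.39193
2: F=7.48842 v=-42.64938
3: F=2.38379 v=-19.97933
4: F=-13.31252 v=28.80358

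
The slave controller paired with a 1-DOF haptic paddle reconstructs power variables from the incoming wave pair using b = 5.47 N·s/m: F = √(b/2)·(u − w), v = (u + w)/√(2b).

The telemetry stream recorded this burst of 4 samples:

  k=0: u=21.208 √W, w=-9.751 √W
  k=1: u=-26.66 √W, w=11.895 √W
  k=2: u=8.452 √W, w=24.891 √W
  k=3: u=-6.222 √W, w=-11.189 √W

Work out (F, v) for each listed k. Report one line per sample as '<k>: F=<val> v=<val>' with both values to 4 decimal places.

k=0: u−w=30.9590, u+w=11.4570; √(b/2)=1.6538, √(2b)=3.3076; F=1.6538×30.959=51.1995, v=11.4570/3.3076=3.4639
k=1: u−w=-38.5550, u+w=-14.7650; √(b/2)=1.6538, √(2b)=3.3076; F=1.6538×(-38.555)=-63.7616, v=-14.7650/3.3076=-4.4640
k=2: u−w=-16.4390, u+w=33.3430; √(b/2)=1.6538, √(2b)=3.3076; F=1.6538×(-16.439)=-27.1865, v=33.3430/3.3076=10.0808
k=3: u−w=4.9670, u+w=-17.4110; √(b/2)=1.6538, √(2b)=3.3076; F=1.6538×4.967=8.2143, v=-17.4110/3.3076=-5.2640

0: F=51.1995 v=3.4639
1: F=-63.7616 v=-4.4640
2: F=-27.1865 v=10.0808
3: F=8.2143 v=-5.2640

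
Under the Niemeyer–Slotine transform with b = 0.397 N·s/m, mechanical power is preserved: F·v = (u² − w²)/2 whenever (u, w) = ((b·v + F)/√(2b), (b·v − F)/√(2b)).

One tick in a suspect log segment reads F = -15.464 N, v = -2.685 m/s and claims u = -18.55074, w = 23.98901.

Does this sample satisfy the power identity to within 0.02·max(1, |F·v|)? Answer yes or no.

no

F·v = (-15.464)×(-2.685) = 41.5208 W.
(u² − w²)/2 = (344.1300 − 575.4726)/2 = -115.6713 W.
|Δ| = 157.1922;  2% of max(1, |F·v|) = 0.8304.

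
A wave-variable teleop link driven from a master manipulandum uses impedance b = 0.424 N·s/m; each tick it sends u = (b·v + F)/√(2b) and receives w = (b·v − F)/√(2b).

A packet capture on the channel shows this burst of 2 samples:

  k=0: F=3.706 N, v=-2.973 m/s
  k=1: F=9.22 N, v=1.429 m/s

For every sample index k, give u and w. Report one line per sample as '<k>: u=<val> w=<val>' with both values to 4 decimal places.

0: u=2.6556 w=-5.3933
1: u=10.6702 w=-9.3543

k=0: b·v=0.424×(-2.973)=-1.2606; √(2b)=0.9209; u=(-1.2606+3.706)/0.9209=2.6556, w=(-1.2606−3.706)/0.9209=-5.3933
k=1: b·v=0.424×1.429=0.6059; √(2b)=0.9209; u=(0.6059+9.22)/0.9209=10.6702, w=(0.6059−9.22)/0.9209=-9.3543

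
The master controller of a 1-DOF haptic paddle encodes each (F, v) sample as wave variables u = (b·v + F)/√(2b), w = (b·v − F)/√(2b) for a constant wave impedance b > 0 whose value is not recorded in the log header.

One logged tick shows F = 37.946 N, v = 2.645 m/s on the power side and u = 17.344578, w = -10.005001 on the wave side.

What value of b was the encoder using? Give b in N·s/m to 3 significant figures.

u + w = 7.339577;  u + w = √(2b)·v, so √(2b) = 7.339577/2.645 = 2.774887.
b = (√(2b))²/2 = 7.700000/2 = 3.850000.
(Check via u − w = 2F/√(2b): u − w = 27.349579, 2F/√(2b) = 27.349579.)

b = 3.85 N·s/m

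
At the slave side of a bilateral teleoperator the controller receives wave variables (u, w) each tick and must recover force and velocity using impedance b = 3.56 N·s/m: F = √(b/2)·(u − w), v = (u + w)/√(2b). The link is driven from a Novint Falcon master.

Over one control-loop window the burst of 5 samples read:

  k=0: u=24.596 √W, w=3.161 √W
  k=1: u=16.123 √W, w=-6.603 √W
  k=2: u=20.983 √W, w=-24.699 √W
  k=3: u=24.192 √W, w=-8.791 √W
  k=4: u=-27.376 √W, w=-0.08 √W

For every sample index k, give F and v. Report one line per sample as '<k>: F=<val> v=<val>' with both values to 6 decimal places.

0: F=28.597857 v=10.402376
1: F=30.320266 v=3.567771
2: F=60.947390 v=-1.392630
3: F=44.004811 v=5.771769
4: F=-36.417406 v=-10.289571

k=0: u−w=21.435000, u+w=27.757000; √(b/2)=1.334166, √(2b)=2.668333; F=1.334166×21.435=28.597857, v=27.757000/2.668333=10.402376
k=1: u−w=22.726000, u+w=9.520000; √(b/2)=1.334166, √(2b)=2.668333; F=1.334166×22.726=30.320266, v=9.520000/2.668333=3.567771
k=2: u−w=45.682000, u+w=-3.716000; √(b/2)=1.334166, √(2b)=2.668333; F=1.334166×45.682=60.947390, v=-3.716000/2.668333=-1.392630
k=3: u−w=32.983000, u+w=15.401000; √(b/2)=1.334166, √(2b)=2.668333; F=1.334166×32.983=44.004811, v=15.401000/2.668333=5.771769
k=4: u−w=-27.296000, u+w=-27.456000; √(b/2)=1.334166, √(2b)=2.668333; F=1.334166×(-27.296)=-36.417406, v=-27.456000/2.668333=-10.289571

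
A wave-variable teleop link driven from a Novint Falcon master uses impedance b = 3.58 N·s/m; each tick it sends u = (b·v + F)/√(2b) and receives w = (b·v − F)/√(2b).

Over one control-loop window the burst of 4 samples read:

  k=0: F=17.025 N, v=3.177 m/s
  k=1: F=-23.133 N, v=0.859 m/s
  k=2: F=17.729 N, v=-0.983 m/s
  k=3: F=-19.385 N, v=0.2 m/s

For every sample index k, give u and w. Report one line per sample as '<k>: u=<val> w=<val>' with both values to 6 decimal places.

k=0: b·v=3.58×3.177=11.373660; √(2b)=2.675818; u=(11.373660+17.025)/2.675818=10.613078, w=(11.373660−17.025)/2.675818=-2.112005
k=1: b·v=3.58×0.859=3.075220; √(2b)=2.675818; u=(3.075220+(-23.133))/2.675818=-7.495944, w=(3.075220−(-23.133))/2.675818=9.794472
k=2: b·v=3.58×(-0.983)=-3.519140; √(2b)=2.675818; u=(-3.519140+17.729)/2.675818=5.310474, w=(-3.519140−17.729)/2.675818=-7.940803
k=3: b·v=3.58×0.2=0.716000; √(2b)=2.675818; u=(0.716000+(-19.385))/2.675818=-6.976933, w=(0.716000−(-19.385))/2.675818=7.512096

0: u=10.613078 w=-2.112005
1: u=-7.495944 w=9.794472
2: u=5.310474 w=-7.940803
3: u=-6.976933 w=7.512096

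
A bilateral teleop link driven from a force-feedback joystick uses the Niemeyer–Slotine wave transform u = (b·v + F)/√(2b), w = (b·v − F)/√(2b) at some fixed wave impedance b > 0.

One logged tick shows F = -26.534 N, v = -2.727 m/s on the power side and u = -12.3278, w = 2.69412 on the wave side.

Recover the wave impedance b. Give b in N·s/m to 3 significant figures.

u + w = -9.63368;  u + w = √(2b)·v, so √(2b) = -9.63368/(-2.727) = 3.53270.
b = (√(2b))²/2 = 12.47999/2 = 6.23999.
(Check via u − w = 2F/√(2b): u − w = -15.02192, 2F/√(2b) = -15.02193.)

b = 6.24 N·s/m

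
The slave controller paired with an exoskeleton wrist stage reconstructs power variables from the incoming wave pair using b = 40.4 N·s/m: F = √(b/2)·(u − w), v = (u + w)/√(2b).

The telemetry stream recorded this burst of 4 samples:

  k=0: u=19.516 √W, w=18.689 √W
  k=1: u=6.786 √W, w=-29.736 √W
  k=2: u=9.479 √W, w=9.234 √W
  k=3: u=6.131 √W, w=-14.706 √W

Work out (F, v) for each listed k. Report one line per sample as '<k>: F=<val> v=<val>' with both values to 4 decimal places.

0: F=3.7169 v=4.2503
1: F=164.1460 v=-2.5532
2: F=1.1011 v=2.0818
3: F=93.6507 v=-0.9540

k=0: u−w=0.8270, u+w=38.2050; √(b/2)=4.4944, √(2b)=8.9889; F=4.4944×0.827=3.7169, v=38.2050/8.9889=4.2503
k=1: u−w=36.5220, u+w=-22.9500; √(b/2)=4.4944, √(2b)=8.9889; F=4.4944×36.522=164.1460, v=-22.9500/8.9889=-2.5532
k=2: u−w=0.2450, u+w=18.7130; √(b/2)=4.4944, √(2b)=8.9889; F=4.4944×0.245=1.1011, v=18.7130/8.9889=2.0818
k=3: u−w=20.8370, u+w=-8.5750; √(b/2)=4.4944, √(2b)=8.9889; F=4.4944×20.837=93.6507, v=-8.5750/8.9889=-0.9540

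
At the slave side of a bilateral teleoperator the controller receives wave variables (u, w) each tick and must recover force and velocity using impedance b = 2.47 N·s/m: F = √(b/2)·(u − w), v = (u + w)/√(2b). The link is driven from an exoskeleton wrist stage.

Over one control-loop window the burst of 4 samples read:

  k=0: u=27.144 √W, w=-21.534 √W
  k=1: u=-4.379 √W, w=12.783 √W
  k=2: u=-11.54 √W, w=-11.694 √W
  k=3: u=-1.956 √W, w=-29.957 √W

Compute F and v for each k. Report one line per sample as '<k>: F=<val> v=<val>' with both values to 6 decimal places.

0: F=54.096131 v=2.524058
1: F=-19.072226 v=3.781138
2: F=0.171141 v=-10.453471
3: F=31.117666 v=-14.358338

k=0: u−w=48.678000, u+w=5.610000; √(b/2)=1.111306, √(2b)=2.222611; F=1.111306×48.678=54.096131, v=5.610000/2.222611=2.524058
k=1: u−w=-17.162000, u+w=8.404000; √(b/2)=1.111306, √(2b)=2.222611; F=1.111306×(-17.162)=-19.072226, v=8.404000/2.222611=3.781138
k=2: u−w=0.154000, u+w=-23.234000; √(b/2)=1.111306, √(2b)=2.222611; F=1.111306×0.154=0.171141, v=-23.234000/2.222611=-10.453471
k=3: u−w=28.001000, u+w=-31.913000; √(b/2)=1.111306, √(2b)=2.222611; F=1.111306×28.001=31.117666, v=-31.913000/2.222611=-14.358338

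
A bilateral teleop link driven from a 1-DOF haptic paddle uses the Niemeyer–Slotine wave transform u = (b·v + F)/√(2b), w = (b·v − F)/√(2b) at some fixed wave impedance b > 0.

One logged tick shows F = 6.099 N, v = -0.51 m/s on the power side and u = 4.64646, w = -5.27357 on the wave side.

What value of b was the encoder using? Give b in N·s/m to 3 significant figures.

u + w = -0.6271;  u + w = √(2b)·v, so √(2b) = -0.6271/(-0.51) = 1.2296.
b = (√(2b))²/2 = 1.5120/2 = 0.7560.
(Check via u − w = 2F/√(2b): u − w = 9.9200, 2F/√(2b) = 9.9201.)

b = 0.756 N·s/m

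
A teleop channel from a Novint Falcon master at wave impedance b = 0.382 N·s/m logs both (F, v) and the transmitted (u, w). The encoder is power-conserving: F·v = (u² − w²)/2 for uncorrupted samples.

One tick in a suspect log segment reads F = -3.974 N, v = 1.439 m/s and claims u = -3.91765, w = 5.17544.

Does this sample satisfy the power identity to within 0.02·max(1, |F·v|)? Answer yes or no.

yes

F·v = (-3.974)×1.439 = -5.7186 W.
(u² − w²)/2 = (15.3480 − 26.7852)/2 = -5.7186 W.
|Δ| = 0.0000;  2% of max(1, |F·v|) = 0.1144.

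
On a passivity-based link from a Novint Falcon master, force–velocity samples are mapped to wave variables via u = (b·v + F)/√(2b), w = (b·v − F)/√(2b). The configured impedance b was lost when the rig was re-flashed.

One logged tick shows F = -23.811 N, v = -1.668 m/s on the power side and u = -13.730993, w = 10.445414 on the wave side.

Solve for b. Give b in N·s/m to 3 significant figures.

u + w = -3.285579;  u + w = √(2b)·v, so √(2b) = -3.285579/(-1.668) = 1.969772.
b = (√(2b))²/2 = 3.880000/2 = 1.940000.
(Check via u − w = 2F/√(2b): u − w = -24.176407, 2F/√(2b) = -24.176407.)

b = 1.94 N·s/m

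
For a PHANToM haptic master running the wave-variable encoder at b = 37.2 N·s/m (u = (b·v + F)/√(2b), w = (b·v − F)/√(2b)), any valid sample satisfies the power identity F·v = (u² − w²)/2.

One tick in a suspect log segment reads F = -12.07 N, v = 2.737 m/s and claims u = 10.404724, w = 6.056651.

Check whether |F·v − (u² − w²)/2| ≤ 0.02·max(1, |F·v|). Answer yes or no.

F·v = (-12.07)×2.737 = -33.035590 W.
(u² − w²)/2 = (108.258282 − 36.683021)/2 = 35.787630 W.
|Δ| = 68.823220;  2% of max(1, |F·v|) = 0.660712.

no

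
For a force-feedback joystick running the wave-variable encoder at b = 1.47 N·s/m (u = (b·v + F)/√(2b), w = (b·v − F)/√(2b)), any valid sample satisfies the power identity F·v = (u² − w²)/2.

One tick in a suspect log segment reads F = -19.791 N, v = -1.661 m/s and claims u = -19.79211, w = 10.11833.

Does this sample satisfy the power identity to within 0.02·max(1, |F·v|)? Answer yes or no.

F·v = (-19.791)×(-1.661) = 32.8729 W.
(u² − w²)/2 = (391.7276 − 102.3806)/2 = 144.6735 W.
|Δ| = 111.8007;  2% of max(1, |F·v|) = 0.6575.

no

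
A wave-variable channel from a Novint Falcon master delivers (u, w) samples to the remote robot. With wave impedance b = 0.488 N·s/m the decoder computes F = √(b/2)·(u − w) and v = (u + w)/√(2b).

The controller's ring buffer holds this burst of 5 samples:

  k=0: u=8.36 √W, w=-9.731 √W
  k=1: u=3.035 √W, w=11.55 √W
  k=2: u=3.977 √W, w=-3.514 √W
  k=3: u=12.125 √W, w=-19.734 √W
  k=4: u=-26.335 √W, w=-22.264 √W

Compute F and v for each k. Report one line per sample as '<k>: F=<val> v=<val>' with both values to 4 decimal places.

0: F=8.9363 v=-1.3878
1: F=-4.2061 v=14.7632
2: F=3.7003 v=0.4687
3: F=15.7372 v=-7.7020
4: F=-2.0109 v=-49.1929

k=0: u−w=18.0910, u+w=-1.3710; √(b/2)=0.4940, √(2b)=0.9879; F=0.4940×18.091=8.9363, v=-1.3710/0.9879=-1.3878
k=1: u−w=-8.5150, u+w=14.5850; √(b/2)=0.4940, √(2b)=0.9879; F=0.4940×(-8.515)=-4.2061, v=14.5850/0.9879=14.7632
k=2: u−w=7.4910, u+w=0.4630; √(b/2)=0.4940, √(2b)=0.9879; F=0.4940×7.491=3.7003, v=0.4630/0.9879=0.4687
k=3: u−w=31.8590, u+w=-7.6090; √(b/2)=0.4940, √(2b)=0.9879; F=0.4940×31.859=15.7372, v=-7.6090/0.9879=-7.7020
k=4: u−w=-4.0710, u+w=-48.5990; √(b/2)=0.4940, √(2b)=0.9879; F=0.4940×(-4.071)=-2.0109, v=-48.5990/0.9879=-49.1929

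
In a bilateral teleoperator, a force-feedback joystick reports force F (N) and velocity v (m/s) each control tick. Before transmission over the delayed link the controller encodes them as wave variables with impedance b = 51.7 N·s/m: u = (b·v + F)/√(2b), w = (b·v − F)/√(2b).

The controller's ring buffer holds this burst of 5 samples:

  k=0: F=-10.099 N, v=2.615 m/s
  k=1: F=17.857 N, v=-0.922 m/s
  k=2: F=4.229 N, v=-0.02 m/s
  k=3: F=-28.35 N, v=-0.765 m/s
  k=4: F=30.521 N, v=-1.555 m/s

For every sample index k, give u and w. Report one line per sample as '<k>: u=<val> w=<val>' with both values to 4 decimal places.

0: u=12.3023 w=14.2886
1: u=-2.9316 w=-6.4438
2: u=0.3142 w=-0.5176
3: u=-6.6775 w=-1.1015
4: u=-4.9046 w=-10.9076

k=0: b·v=51.7×2.615=135.1955; √(2b)=10.1686; u=(135.1955+(-10.099))/10.1686=12.3023, w=(135.1955−(-10.099))/10.1686=14.2886
k=1: b·v=51.7×(-0.922)=-47.6674; √(2b)=10.1686; u=(-47.6674+17.857)/10.1686=-2.9316, w=(-47.6674−17.857)/10.1686=-6.4438
k=2: b·v=51.7×(-0.02)=-1.0340; √(2b)=10.1686; u=(-1.0340+4.229)/10.1686=0.3142, w=(-1.0340−4.229)/10.1686=-0.5176
k=3: b·v=51.7×(-0.765)=-39.5505; √(2b)=10.1686; u=(-39.5505+(-28.35))/10.1686=-6.6775, w=(-39.5505−(-28.35))/10.1686=-1.1015
k=4: b·v=51.7×(-1.555)=-80.3935; √(2b)=10.1686; u=(-80.3935+30.521)/10.1686=-4.9046, w=(-80.3935−30.521)/10.1686=-10.9076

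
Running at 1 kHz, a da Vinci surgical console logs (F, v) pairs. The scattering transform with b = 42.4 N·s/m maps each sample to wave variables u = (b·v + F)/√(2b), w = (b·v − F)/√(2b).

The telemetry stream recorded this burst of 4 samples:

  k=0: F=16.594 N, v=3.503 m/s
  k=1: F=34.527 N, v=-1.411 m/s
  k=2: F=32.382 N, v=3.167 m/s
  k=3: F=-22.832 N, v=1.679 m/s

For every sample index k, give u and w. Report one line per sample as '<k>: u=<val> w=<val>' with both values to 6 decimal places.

0: u=17.931016 w=14.327030
1: u=-2.747339 w=-10.246124
2: u=18.098424 w=11.065503
3: u=5.251300 w=10.210093

k=0: b·v=42.4×3.503=148.527200; √(2b)=9.208692; u=(148.527200+16.594)/9.208692=17.931016, w=(148.527200−16.594)/9.208692=14.327030
k=1: b·v=42.4×(-1.411)=-59.826400; √(2b)=9.208692; u=(-59.826400+34.527)/9.208692=-2.747339, w=(-59.826400−34.527)/9.208692=-10.246124
k=2: b·v=42.4×3.167=134.280800; √(2b)=9.208692; u=(134.280800+32.382)/9.208692=18.098424, w=(134.280800−32.382)/9.208692=11.065503
k=3: b·v=42.4×1.679=71.189600; √(2b)=9.208692; u=(71.189600+(-22.832))/9.208692=5.251300, w=(71.189600−(-22.832))/9.208692=10.210093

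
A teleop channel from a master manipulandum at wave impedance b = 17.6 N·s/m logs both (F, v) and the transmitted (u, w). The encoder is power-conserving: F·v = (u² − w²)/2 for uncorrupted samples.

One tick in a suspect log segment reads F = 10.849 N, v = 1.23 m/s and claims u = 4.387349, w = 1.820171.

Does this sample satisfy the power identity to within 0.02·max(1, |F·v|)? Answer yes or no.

no

F·v = 10.849×1.23 = 13.344270 W.
(u² − w²)/2 = (19.248831 − 3.313022)/2 = 7.967904 W.
|Δ| = 5.376366;  2% of max(1, |F·v|) = 0.266885.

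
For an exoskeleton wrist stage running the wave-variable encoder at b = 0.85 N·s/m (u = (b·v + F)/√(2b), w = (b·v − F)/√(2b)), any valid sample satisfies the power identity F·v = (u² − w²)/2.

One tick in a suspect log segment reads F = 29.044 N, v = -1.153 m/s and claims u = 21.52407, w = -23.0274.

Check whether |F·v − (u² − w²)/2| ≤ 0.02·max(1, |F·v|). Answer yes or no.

yes

F·v = 29.044×(-1.153) = -33.4877 W.
(u² − w²)/2 = (463.2856 − 530.2612)/2 = -33.4878 W.
|Δ| = 0.0000;  2% of max(1, |F·v|) = 0.6698.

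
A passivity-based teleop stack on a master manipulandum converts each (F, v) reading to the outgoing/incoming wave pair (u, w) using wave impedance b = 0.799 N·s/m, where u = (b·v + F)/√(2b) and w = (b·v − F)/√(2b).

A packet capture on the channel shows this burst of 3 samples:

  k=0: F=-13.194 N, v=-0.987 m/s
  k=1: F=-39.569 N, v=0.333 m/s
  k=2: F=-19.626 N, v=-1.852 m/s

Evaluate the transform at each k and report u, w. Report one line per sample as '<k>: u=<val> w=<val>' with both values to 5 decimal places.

0: u=-11.06114 w=9.81345
1: u=-31.09113 w=31.51209
2: u=-16.69600 w=14.35485

k=0: b·v=0.799×(-0.987)=-0.78861; √(2b)=1.26412; u=(-0.78861+(-13.194))/1.26412=-11.06114, w=(-0.78861−(-13.194))/1.26412=9.81345
k=1: b·v=0.799×0.333=0.26607; √(2b)=1.26412; u=(0.26607+(-39.569))/1.26412=-31.09113, w=(0.26607−(-39.569))/1.26412=31.51209
k=2: b·v=0.799×(-1.852)=-1.47975; √(2b)=1.26412; u=(-1.47975+(-19.626))/1.26412=-16.69600, w=(-1.47975−(-19.626))/1.26412=14.35485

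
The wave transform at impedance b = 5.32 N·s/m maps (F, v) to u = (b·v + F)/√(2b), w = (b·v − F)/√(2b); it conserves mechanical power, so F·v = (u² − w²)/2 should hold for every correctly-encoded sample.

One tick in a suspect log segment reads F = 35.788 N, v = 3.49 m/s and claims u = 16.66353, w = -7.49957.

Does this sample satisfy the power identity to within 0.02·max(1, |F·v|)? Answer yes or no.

F·v = 35.788×3.49 = 124.90012 W.
(u² − w²)/2 = (277.67323 − 56.24355)/2 = 110.71484 W.
|Δ| = 14.18528;  2% of max(1, |F·v|) = 2.49800.

no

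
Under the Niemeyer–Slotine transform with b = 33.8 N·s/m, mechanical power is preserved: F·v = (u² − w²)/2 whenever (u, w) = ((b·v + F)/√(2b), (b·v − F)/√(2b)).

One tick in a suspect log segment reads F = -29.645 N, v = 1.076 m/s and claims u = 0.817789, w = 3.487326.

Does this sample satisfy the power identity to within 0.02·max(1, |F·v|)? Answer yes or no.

no

F·v = (-29.645)×1.076 = -31.898020 W.
(u² − w²)/2 = (0.668779 − 12.161443)/2 = -5.746332 W.
|Δ| = 26.151688;  2% of max(1, |F·v|) = 0.637960.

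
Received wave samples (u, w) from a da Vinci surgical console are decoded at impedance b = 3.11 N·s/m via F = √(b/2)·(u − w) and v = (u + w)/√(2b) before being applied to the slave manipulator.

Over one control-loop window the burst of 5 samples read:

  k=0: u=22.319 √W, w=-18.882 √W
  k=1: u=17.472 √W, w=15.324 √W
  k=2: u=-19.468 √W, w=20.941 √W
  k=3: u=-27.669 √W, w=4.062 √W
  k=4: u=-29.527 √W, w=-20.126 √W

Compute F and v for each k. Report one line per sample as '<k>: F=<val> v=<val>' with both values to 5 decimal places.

k=0: u−w=41.20100, u+w=3.43700; √(b/2)=1.24700, √(2b)=2.49399; F=1.24700×41.201=51.37750, v=3.43700/2.49399=1.37811
k=1: u−w=2.14800, u+w=32.79600; √(b/2)=1.24700, √(2b)=2.49399; F=1.24700×2.148=2.67855, v=32.79600/2.49399=13.15000
k=2: u−w=-40.40900, u+w=1.47300; √(b/2)=1.24700, √(2b)=2.49399; F=1.24700×(-40.409)=-50.38988, v=1.47300/2.49399=0.59062
k=3: u−w=-31.73100, u+w=-23.60700; √(b/2)=1.24700, √(2b)=2.49399; F=1.24700×(-31.731)=-39.56844, v=-23.60700/2.49399=-9.46554
k=4: u−w=-9.40100, u+w=-49.65300; √(b/2)=1.24700, √(2b)=2.49399; F=1.24700×(-9.401)=-11.72301, v=-49.65300/2.49399=-19.90904

0: F=51.37750 v=1.37811
1: F=2.67855 v=13.15000
2: F=-50.38988 v=0.59062
3: F=-39.56844 v=-9.46554
4: F=-11.72301 v=-19.90904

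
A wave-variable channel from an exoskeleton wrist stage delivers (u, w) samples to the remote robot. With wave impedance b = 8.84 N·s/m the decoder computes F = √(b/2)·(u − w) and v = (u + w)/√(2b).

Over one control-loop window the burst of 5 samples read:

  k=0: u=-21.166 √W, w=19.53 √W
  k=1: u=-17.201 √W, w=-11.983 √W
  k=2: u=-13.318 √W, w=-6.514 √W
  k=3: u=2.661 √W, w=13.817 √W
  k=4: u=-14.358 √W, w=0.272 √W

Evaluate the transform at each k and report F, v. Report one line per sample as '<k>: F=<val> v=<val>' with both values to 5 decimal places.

0: F=-85.55844 v=-0.38908
1: F=-10.97022 v=-6.94071
2: F=-14.30459 v=-4.71656
3: F=-23.45415 v=3.91889
4: F=-30.75781 v=-3.35001

k=0: u−w=-40.69600, u+w=-1.63600; √(b/2)=2.10238, √(2b)=4.20476; F=2.10238×(-40.696)=-85.55844, v=-1.63600/4.20476=-0.38908
k=1: u−w=-5.21800, u+w=-29.18400; √(b/2)=2.10238, √(2b)=4.20476; F=2.10238×(-5.218)=-10.97022, v=-29.18400/4.20476=-6.94071
k=2: u−w=-6.80400, u+w=-19.83200; √(b/2)=2.10238, √(2b)=4.20476; F=2.10238×(-6.804)=-14.30459, v=-19.83200/4.20476=-4.71656
k=3: u−w=-11.15600, u+w=16.47800; √(b/2)=2.10238, √(2b)=4.20476; F=2.10238×(-11.156)=-23.45415, v=16.47800/4.20476=3.91889
k=4: u−w=-14.63000, u+w=-14.08600; √(b/2)=2.10238, √(2b)=4.20476; F=2.10238×(-14.63)=-30.75781, v=-14.08600/4.20476=-3.35001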